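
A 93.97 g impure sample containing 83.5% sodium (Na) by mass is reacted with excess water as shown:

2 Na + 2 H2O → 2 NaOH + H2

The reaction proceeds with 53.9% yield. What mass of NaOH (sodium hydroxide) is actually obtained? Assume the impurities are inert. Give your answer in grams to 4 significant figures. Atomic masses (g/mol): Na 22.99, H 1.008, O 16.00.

73.58 g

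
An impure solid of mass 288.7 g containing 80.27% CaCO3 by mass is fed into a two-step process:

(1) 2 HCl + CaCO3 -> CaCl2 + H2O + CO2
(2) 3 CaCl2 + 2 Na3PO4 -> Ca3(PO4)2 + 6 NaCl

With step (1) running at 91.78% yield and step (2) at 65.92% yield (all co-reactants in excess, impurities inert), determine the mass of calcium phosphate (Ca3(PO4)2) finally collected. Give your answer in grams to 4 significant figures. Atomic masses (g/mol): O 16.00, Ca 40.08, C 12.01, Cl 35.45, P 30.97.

Pure CaCO3 = 288.7 × 0.8027 = 231.74 g.
M(CaCO3) = 40.08 + 12.01 + 3(16.00) = 100.09 g/mol.
M(Ca3(PO4)2) = 3(40.08) + 2(30.97) + 8(16.00) = 310.18 g/mol.
n(CaCO3) = 231.74 / 100.09 = 2.3153 mol.
Step 1 (CaCO3:CaCl2 = 1:1): theoretical n(CaCl2) = 2.3153 mol; at 91.78% yield, n(CaCl2) = 2.1250 mol.
Step 2 (CaCl2:Ca3(PO4)2 = 3:1): theoretical n(Ca3(PO4)2) = 0.70833 mol, so theoretical mass = 0.70833 × 310.18 = 219.71 g.
At 65.92% yield, actual mass of Ca3(PO4)2 = 219.71 × 0.6592 = 144.83 g.

144.8 g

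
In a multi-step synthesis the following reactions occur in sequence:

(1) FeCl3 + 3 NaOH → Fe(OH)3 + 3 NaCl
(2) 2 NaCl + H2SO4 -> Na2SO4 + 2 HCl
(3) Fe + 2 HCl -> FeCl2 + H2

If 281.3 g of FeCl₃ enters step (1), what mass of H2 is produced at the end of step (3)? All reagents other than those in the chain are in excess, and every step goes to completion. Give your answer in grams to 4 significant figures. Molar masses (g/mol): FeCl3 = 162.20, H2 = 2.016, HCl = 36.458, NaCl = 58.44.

n(FeCl3) = 281.3 / 162.20 = 1.7343 mol.
Reaction (1): FeCl3→NaCl ratio 1:3 ⇒ n(NaCl) = 5.2028 mol.
Reaction (2): NaCl→HCl ratio 2:2 ⇒ n(HCl) = 5.2028 mol.
Reaction (3): HCl→H2 ratio 2:1 ⇒ n(H2) = 2.6014 mol.
Mass of H2 = 2.6014 × 2.016 = 5.2445 g.

5.244 g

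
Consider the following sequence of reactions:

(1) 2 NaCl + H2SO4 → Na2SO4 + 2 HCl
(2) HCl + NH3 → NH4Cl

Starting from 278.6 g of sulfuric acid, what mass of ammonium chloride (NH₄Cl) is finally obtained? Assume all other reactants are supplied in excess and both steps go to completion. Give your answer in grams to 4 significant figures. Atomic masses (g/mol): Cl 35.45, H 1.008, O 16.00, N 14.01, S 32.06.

M(H2SO4) = 2(1.008) + 32.06 + 4(16.00) = 98.076 g/mol.
M(NH4Cl) = 14.01 + 4(1.008) + 35.45 = 53.492 g/mol.
n(H2SO4) = 278.60 / 98.076 = 2.8407 mol.
Step 1 gives a 1:2 ratio of H2SO4 to HCl, so n(HCl) = 5.6813 mol.
In step 2 the HCl:NH4Cl ratio is 1:1, so n(NH4Cl) = 5.6813 mol.
Mass of NH4Cl = 5.6813 × 53.492 = 303.90 g.

303.9 g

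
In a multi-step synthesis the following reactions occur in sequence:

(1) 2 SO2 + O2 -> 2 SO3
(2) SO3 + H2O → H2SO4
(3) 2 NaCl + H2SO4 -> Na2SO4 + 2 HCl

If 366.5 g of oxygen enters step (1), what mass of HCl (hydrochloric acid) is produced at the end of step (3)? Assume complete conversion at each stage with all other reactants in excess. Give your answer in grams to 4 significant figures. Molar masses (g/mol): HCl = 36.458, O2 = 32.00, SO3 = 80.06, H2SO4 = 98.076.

n(O2) = 366.5 / 32.00 = 11.453 mol.
Reaction (1): O2→SO3 ratio 1:2 ⇒ n(SO3) = 22.906 mol.
Reaction (2): SO3→H2SO4 ratio 1:1 ⇒ n(H2SO4) = 22.906 mol.
Reaction (3): H2SO4→HCl ratio 1:2 ⇒ n(HCl) = 45.812 mol.
Mass of HCl = 45.812 × 36.458 = 1670.2 g.

1670 g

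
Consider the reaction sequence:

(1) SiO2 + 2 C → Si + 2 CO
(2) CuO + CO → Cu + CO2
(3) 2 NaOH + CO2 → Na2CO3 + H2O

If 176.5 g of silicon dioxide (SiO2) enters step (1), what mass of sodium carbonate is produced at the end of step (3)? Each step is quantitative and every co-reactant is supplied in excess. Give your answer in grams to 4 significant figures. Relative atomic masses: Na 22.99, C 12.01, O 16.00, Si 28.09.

M(SiO2) = 28.09 + 2(16.00) = 60.09 g/mol.
M(Na2CO3) = 2(22.99) + 12.01 + 3(16.00) = 105.99 g/mol.
n(SiO2) = 176.5 / 60.09 = 2.9373 mol.
Reaction (1): SiO2→CO ratio 1:2 ⇒ n(CO) = 5.8745 mol.
Reaction (2): CO→CO2 ratio 1:1 ⇒ n(CO2) = 5.8745 mol.
Reaction (3): CO2→Na2CO3 ratio 1:1 ⇒ n(Na2CO3) = 5.8745 mol.
Mass of Na2CO3 = 5.8745 × 105.99 = 622.64 g.

622.6 g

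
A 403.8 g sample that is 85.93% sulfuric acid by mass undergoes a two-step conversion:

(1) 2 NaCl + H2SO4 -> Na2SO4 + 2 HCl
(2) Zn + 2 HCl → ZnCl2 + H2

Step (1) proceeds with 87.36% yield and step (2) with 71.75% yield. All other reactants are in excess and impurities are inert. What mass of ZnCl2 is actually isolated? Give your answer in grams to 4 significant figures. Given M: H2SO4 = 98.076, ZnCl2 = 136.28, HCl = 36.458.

302.2 g

Pure H2SO4 = 403.8 × 0.8593 = 346.99 g.
n(H2SO4) = 346.99 / 98.076 = 3.5379 mol.
Step 1 (H2SO4:HCl = 1:2): theoretical n(HCl) = 7.0758 mol; at 87.36% yield, n(HCl) = 6.1815 mol.
Step 2 (HCl:ZnCl2 = 2:1): theoretical n(ZnCl2) = 3.0907 mol, so theoretical mass = 3.0907 × 136.28 = 421.20 g.
At 71.75% yield, actual mass of ZnCl2 = 421.20 × 0.7175 = 302.21 g.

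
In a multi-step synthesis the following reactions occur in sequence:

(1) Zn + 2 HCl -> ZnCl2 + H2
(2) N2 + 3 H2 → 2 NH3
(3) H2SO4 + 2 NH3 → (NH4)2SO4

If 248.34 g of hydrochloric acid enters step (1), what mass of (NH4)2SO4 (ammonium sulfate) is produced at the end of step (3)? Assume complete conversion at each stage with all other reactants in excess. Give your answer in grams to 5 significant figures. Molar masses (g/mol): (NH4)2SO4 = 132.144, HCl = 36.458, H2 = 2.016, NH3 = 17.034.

150.02 g

n(HCl) = 248.34 / 36.458 = 6.81167 mol.
Reaction (1): HCl→H2 ratio 2:1 ⇒ n(H2) = 3.40584 mol.
Reaction (2): H2→NH3 ratio 3:2 ⇒ n(NH3) = 2.27056 mol.
Reaction (3): NH3→(NH4)2SO4 ratio 2:1 ⇒ n((NH4)2SO4) = 1.13528 mol.
Mass of (NH4)2SO4 = 1.13528 × 132.144 = 150.020 g.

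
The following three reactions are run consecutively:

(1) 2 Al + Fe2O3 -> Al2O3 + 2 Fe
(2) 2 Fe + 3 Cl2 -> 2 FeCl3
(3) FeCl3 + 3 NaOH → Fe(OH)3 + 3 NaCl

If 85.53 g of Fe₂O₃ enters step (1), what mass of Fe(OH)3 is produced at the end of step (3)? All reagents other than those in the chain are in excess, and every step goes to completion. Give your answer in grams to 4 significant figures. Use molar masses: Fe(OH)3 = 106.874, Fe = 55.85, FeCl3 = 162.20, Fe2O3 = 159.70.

114.5 g

n(Fe2O3) = 85.53 / 159.70 = 0.53557 mol.
Reaction (1): Fe2O3→Fe ratio 1:2 ⇒ n(Fe) = 1.0711 mol.
Reaction (2): Fe→FeCl3 ratio 2:2 ⇒ n(FeCl3) = 1.0711 mol.
Reaction (3): FeCl3→Fe(OH)3 ratio 1:1 ⇒ n(Fe(OH)3) = 1.0711 mol.
Mass of Fe(OH)3 = 1.0711 × 106.874 = 114.48 g.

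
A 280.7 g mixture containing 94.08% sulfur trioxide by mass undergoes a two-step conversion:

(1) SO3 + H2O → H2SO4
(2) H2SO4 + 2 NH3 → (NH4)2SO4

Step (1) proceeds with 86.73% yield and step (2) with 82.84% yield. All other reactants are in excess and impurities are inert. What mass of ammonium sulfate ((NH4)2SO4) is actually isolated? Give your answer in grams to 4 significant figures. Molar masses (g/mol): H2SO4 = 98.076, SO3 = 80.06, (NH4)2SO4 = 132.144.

Pure SO3 = 280.7 × 0.9408 = 264.08 g.
n(SO3) = 264.08 / 80.06 = 3.2986 mol.
Step 1 (SO3:H2SO4 = 1:1): theoretical n(H2SO4) = 3.2986 mol; at 86.73% yield, n(H2SO4) = 2.8608 mol.
Step 2 (H2SO4:(NH4)2SO4 = 1:1): theoretical n((NH4)2SO4) = 2.8608 mol, so theoretical mass = 2.8608 × 132.144 = 378.04 g.
At 82.84% yield, actual mass of (NH4)2SO4 = 378.04 × 0.8284 = 313.17 g.

313.2 g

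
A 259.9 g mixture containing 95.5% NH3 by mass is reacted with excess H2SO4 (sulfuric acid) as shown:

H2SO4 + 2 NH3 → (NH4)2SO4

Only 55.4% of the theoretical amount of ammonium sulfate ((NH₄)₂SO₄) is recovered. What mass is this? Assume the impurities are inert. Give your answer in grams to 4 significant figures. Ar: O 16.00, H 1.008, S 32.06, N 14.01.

Pure NH3 available = 259.9 g × 0.955 = 248.20 g.
M(NH3) = 14.01 + 3(1.008) = 17.034 g/mol.
M((NH4)2SO4) = 2(14.01) + 8(1.008) + 32.06 + 4(16.00) = 132.144 g/mol.
n(NH3) = 248.20 g / 17.034 g/mol = 14.571 mol.
From the equation the NH3:(NH4)2SO4 mole ratio is 2:1, so n((NH4)2SO4) = 14.571 × 1/2 = 7.2856 mol.
Mass of (NH4)2SO4 = 7.2856 mol × 132.144 g/mol = 962.74 g.
Actual mass collected = 962.74 g × 0.554 = 533.36 g.

533.4 g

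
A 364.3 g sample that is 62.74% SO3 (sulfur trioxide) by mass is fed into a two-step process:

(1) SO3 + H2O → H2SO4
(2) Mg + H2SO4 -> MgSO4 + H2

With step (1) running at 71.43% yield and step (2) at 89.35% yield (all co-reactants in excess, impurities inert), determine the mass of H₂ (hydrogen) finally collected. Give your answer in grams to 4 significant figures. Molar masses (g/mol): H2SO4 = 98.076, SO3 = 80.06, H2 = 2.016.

Pure SO3 = 364.3 × 0.6274 = 228.56 g.
n(SO3) = 228.56 / 80.06 = 2.8549 mol.
Step 1 (SO3:H2SO4 = 1:1): theoretical n(H2SO4) = 2.8549 mol; at 71.43% yield, n(H2SO4) = 2.0392 mol.
Step 2 (H2SO4:H2 = 1:1): theoretical n(H2) = 2.0392 mol, so theoretical mass = 2.0392 × 2.016 = 4.1111 g.
At 89.35% yield, actual mass of H2 = 4.1111 × 0.8935 = 3.6733 g.

3.673 g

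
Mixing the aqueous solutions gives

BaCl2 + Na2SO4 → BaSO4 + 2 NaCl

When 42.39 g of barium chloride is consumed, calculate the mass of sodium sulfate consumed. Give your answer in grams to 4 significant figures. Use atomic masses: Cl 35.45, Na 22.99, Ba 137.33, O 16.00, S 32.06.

28.92 g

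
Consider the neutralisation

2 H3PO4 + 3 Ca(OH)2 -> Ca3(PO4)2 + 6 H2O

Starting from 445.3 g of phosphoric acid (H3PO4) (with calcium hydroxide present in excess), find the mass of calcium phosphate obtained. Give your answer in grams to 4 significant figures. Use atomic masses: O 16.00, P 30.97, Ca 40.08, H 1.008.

M(H3PO4) = 3(1.008) + 30.97 + 4(16.00) = 97.994 g/mol.
M(Ca3(PO4)2) = 3(40.08) + 2(30.97) + 8(16.00) = 310.18 g/mol.
n(H3PO4) = 445.30 g / 97.994 g/mol = 4.5442 mol.
From the equation the H3PO4:Ca3(PO4)2 mole ratio is 2:1, so n(Ca3(PO4)2) = 4.5442 × 1/2 = 2.2721 mol.
Mass of Ca3(PO4)2 = 2.2721 mol × 310.18 g/mol = 704.75 g.

704.8 g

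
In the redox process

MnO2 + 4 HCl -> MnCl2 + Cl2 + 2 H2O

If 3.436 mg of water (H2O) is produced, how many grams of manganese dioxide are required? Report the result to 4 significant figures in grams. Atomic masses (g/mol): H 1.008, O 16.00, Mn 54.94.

M(H2O) = 2(1.008) + 16.00 = 18.016 g/mol.
M(MnO2) = 54.94 + 2(16.00) = 86.94 g/mol.
Convert: 3.436 mg = 0.0034360 g.
n(H2O) = 0.0034360 g / 18.016 g/mol = 0.00019072 mol.
From the equation the H2O:MnO2 mole ratio is 2:1, so n(MnO2) = 0.00019072 × 1/2 = 9.5360 × 10^-5 mol.
Mass of MnO2 = 9.5360 × 10^-5 mol × 86.94 g/mol = 0.0082906 g.

0.008291 g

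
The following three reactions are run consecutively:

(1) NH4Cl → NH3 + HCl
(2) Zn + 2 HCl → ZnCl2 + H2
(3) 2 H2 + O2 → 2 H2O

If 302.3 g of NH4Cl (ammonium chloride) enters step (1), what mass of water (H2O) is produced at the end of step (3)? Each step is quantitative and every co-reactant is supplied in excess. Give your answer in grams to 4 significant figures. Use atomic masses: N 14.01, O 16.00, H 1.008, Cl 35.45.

50.91 g

M(NH4Cl) = 14.01 + 4(1.008) + 35.45 = 53.492 g/mol.
M(H2O) = 2(1.008) + 16.00 = 18.016 g/mol.
n(NH4Cl) = 302.3 / 53.492 = 5.6513 mol.
Reaction (1): NH4Cl→HCl ratio 1:1 ⇒ n(HCl) = 5.6513 mol.
Reaction (2): HCl→H2 ratio 2:1 ⇒ n(H2) = 2.8257 mol.
Reaction (3): H2→H2O ratio 2:2 ⇒ n(H2O) = 2.8257 mol.
Mass of H2O = 2.8257 × 18.016 = 50.907 g.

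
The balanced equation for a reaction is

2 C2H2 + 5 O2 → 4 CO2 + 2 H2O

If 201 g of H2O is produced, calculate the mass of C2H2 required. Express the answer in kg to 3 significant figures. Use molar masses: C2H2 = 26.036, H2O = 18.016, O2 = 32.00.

0.290 kg

n(H2O) = 201.0 g / 18.016 g/mol = 11.16 mol.
From the equation the H2O:C2H2 mole ratio is 2:2, so n(C2H2) = 11.16 × 2/2 = 11.16 mol.
Mass of C2H2 = 11.16 mol × 26.036 g/mol = 290.5 g.
Converting to kg: 290.5 g = 0.290 kg.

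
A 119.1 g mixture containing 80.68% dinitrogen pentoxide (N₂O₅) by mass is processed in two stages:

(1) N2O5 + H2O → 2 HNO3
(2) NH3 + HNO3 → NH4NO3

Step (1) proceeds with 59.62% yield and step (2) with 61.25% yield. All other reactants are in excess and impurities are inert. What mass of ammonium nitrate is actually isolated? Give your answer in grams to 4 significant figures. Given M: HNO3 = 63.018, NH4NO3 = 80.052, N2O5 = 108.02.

52.01 g

Pure N2O5 = 119.1 × 0.8068 = 96.090 g.
n(N2O5) = 96.090 / 108.02 = 0.88956 mol.
Step 1 (N2O5:HNO3 = 1:2): theoretical n(HNO3) = 1.7791 mol; at 59.62% yield, n(HNO3) = 1.0607 mol.
Step 2 (HNO3:NH4NO3 = 1:1): theoretical n(NH4NO3) = 1.0607 mol, so theoretical mass = 1.0607 × 80.052 = 84.912 g.
At 61.25% yield, actual mass of NH4NO3 = 84.912 × 0.6125 = 52.008 g.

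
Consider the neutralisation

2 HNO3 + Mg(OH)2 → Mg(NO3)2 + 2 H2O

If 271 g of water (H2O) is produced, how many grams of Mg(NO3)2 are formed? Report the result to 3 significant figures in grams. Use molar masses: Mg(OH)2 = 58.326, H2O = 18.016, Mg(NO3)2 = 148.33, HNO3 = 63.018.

1120 g

n(H2O) = 271.0 g / 18.016 g/mol = 15.04 mol.
From the equation the H2O:Mg(NO3)2 mole ratio is 2:1, so n(Mg(NO3)2) = 15.04 × 1/2 = 7.521 mol.
Mass of Mg(NO3)2 = 7.521 mol × 148.33 g/mol = 1116 g.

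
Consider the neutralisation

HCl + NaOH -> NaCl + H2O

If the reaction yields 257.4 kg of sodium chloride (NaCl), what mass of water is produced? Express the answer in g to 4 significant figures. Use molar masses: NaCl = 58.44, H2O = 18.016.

79350 g

Convert: 257.4 kg = 257400 g.
n(NaCl) = 257400 g / 58.44 g/mol = 4404.5 mol.
From the equation the NaCl:H2O mole ratio is 1:1, so n(H2O) = 4404.5 × 1/1 = 4404.5 mol.
Mass of H2O = 4404.5 mol × 18.016 g/mol = 79352 g.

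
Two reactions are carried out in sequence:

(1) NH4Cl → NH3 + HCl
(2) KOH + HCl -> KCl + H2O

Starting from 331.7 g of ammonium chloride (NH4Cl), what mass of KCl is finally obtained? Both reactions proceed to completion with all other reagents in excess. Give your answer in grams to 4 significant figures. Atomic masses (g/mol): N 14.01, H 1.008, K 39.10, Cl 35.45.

M(NH4Cl) = 14.01 + 4(1.008) + 35.45 = 53.492 g/mol.
M(KCl) = 39.10 + 35.45 = 74.55 g/mol.
n(NH4Cl) = 331.70 / 53.492 = 6.2009 mol.
Step 1 gives a 1:1 ratio of NH4Cl to HCl, so n(HCl) = 6.2009 mol.
In step 2 the HCl:KCl ratio is 1:1, so n(KCl) = 6.2009 mol.
Mass of KCl = 6.2009 × 74.55 = 462.28 g.

462.3 g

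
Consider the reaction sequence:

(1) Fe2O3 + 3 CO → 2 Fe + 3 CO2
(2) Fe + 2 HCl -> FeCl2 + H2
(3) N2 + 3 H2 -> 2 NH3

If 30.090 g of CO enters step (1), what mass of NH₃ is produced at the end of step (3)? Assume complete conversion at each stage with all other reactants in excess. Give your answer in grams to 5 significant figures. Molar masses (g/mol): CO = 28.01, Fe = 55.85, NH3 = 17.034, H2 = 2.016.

8.1329 g

n(CO) = 30.090 / 28.01 = 1.07426 mol.
Reaction (1): CO→Fe ratio 3:2 ⇒ n(Fe) = 0.716173 mol.
Reaction (2): Fe→H2 ratio 1:1 ⇒ n(H2) = 0.716173 mol.
Reaction (3): H2→NH3 ratio 3:2 ⇒ n(NH3) = 0.477449 mol.
Mass of NH3 = 0.477449 × 17.034 = 8.13286 g.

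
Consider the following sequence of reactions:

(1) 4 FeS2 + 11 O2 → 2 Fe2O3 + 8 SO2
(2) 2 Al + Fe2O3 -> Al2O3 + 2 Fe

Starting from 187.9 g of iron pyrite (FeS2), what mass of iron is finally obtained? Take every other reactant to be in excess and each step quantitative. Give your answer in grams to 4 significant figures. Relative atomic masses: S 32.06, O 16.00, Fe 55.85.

M(FeS2) = 55.85 + 2(32.06) = 119.97 g/mol.
M(Fe) = 55.85 g/mol.
n(FeS2) = 187.90 / 119.97 = 1.5662 mol.
Step 1 gives a 4:2 ratio of FeS2 to Fe2O3, so n(Fe2O3) = 0.78311 mol.
In step 2 the Fe2O3:Fe ratio is 1:2, so n(Fe) = 1.5662 mol.
Mass of Fe = 1.5662 × 55.85 = 87.474 g.

87.47 g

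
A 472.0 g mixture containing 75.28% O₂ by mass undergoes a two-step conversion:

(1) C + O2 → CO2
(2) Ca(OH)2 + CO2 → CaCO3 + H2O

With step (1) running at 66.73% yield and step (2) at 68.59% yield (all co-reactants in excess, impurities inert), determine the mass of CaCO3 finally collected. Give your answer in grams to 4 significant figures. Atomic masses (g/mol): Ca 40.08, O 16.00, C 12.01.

Pure O2 = 472.0 × 0.7528 = 355.32 g.
M(O2) = 2(16.00) = 32.00 g/mol.
M(CaCO3) = 40.08 + 12.01 + 3(16.00) = 100.09 g/mol.
n(O2) = 355.32 / 32.00 = 11.104 mol.
Step 1 (O2:CO2 = 1:1): theoretical n(CO2) = 11.104 mol; at 66.73% yield, n(CO2) = 7.4096 mol.
Step 2 (CO2:CaCO3 = 1:1): theoretical n(CaCO3) = 7.4096 mol, so theoretical mass = 7.4096 × 100.09 = 741.62 g.
At 68.59% yield, actual mass of CaCO3 = 741.62 × 0.6859 = 508.68 g.

508.7 g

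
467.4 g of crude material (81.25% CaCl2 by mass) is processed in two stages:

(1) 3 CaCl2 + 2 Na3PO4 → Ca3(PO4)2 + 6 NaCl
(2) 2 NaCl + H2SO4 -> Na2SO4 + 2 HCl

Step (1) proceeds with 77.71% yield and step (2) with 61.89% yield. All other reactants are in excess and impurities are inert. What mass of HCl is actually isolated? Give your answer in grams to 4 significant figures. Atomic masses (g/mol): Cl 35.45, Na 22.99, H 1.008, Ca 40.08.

120.0 g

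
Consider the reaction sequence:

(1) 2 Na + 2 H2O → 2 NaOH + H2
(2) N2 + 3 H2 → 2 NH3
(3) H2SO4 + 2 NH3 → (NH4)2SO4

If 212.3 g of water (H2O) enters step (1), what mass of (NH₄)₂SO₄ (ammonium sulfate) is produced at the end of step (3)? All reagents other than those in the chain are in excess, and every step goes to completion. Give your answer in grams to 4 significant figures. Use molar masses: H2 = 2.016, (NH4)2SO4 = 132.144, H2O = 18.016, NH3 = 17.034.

259.5 g

n(H2O) = 212.3 / 18.016 = 11.784 mol.
Reaction (1): H2O→H2 ratio 2:1 ⇒ n(H2) = 5.8920 mol.
Reaction (2): H2→NH3 ratio 3:2 ⇒ n(NH3) = 3.9280 mol.
Reaction (3): NH3→(NH4)2SO4 ratio 2:1 ⇒ n((NH4)2SO4) = 1.9640 mol.
Mass of (NH4)2SO4 = 1.9640 × 132.144 = 259.53 g.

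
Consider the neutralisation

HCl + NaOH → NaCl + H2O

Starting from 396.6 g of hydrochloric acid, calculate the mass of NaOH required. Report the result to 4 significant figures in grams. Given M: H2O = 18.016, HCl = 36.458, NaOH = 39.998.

435.1 g

n(HCl) = 396.60 g / 36.458 g/mol = 10.878 mol.
From the equation the HCl:NaOH mole ratio is 1:1, so n(NaOH) = 10.878 × 1/1 = 10.878 mol.
Mass of NaOH = 10.878 mol × 39.998 g/mol = 435.11 g.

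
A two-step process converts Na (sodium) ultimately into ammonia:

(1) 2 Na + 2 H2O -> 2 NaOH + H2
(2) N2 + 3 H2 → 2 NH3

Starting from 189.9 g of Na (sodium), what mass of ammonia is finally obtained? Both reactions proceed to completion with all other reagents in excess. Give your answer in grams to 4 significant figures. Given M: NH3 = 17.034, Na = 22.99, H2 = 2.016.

46.90 g

n(Na) = 189.90 / 22.99 = 8.2601 mol.
Step 1 gives a 2:1 ratio of Na to H2, so n(H2) = 4.1301 mol.
In step 2 the H2:NH3 ratio is 3:2, so n(NH3) = 2.7534 mol.
Mass of NH3 = 2.7534 × 17.034 = 46.901 g.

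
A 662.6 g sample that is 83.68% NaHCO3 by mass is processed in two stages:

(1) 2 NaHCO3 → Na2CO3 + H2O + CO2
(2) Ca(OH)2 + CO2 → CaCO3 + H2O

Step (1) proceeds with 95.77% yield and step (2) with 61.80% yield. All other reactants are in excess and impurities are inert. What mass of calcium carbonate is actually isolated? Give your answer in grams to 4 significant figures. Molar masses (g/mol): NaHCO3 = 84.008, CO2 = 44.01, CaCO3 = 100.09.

195.5 g

Pure NaHCO3 = 662.6 × 0.8368 = 554.46 g.
n(NaHCO3) = 554.46 / 84.008 = 6.6001 mol.
Step 1 (NaHCO3:CO2 = 2:1): theoretical n(CO2) = 3.3001 mol; at 95.77% yield, n(CO2) = 3.1605 mol.
Step 2 (CO2:CaCO3 = 1:1): theoretical n(CaCO3) = 3.1605 mol, so theoretical mass = 3.1605 × 100.09 = 316.33 g.
At 61.80% yield, actual mass of CaCO3 = 316.33 × 0.6180 = 195.49 g.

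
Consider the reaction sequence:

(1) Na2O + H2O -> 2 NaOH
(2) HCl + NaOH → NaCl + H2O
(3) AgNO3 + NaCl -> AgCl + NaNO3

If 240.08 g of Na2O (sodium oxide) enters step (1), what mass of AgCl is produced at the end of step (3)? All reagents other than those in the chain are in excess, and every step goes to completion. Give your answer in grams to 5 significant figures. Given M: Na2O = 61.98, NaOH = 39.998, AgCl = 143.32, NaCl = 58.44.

n(Na2O) = 240.08 / 61.98 = 3.87351 mol.
Reaction (1): Na2O→NaOH ratio 1:2 ⇒ n(NaOH) = 7.74702 mol.
Reaction (2): NaOH→NaCl ratio 1:1 ⇒ n(NaCl) = 7.74702 mol.
Reaction (3): NaCl→AgCl ratio 1:1 ⇒ n(AgCl) = 7.74702 mol.
Mass of AgCl = 7.74702 × 143.32 = 1110.30 g.

1110.3 g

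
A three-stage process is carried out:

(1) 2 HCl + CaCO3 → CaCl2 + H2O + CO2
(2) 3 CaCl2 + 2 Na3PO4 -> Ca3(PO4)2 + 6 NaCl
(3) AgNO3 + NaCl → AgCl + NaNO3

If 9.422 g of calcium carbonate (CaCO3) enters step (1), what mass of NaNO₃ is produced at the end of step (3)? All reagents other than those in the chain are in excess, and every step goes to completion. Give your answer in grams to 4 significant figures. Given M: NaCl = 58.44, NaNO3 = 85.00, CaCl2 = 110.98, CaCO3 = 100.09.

n(CaCO3) = 9.422 / 100.09 = 0.094135 mol.
Reaction (1): CaCO3→CaCl2 ratio 1:1 ⇒ n(CaCl2) = 0.094135 mol.
Reaction (2): CaCl2→NaCl ratio 3:6 ⇒ n(NaCl) = 0.18827 mol.
Reaction (3): NaCl→NaNO3 ratio 1:1 ⇒ n(NaNO3) = 0.18827 mol.
Mass of NaNO3 = 0.18827 × 85.00 = 16.003 g.

16.00 g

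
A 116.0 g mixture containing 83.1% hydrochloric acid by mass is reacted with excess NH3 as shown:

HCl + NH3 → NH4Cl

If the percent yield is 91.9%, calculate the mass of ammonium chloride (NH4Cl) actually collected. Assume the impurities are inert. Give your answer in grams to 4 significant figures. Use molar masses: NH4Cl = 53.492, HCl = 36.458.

Pure HCl available = 116.0 g × 0.831 = 96.396 g.
n(HCl) = 96.396 g / 36.458 g/mol = 2.6440 mol.
From the equation the HCl:NH4Cl mole ratio is 1:1, so n(NH4Cl) = 2.6440 × 1/1 = 2.6440 mol.
Mass of NH4Cl = 2.6440 mol × 53.492 g/mol = 141.43 g.
Actual mass collected = 141.43 g × 0.919 = 129.98 g.

130.0 g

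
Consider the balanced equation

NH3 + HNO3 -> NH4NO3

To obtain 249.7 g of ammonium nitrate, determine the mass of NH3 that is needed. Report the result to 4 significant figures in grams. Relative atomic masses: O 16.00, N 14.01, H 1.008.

M(NH4NO3) = 2(14.01) + 4(1.008) + 3(16.00) = 80.052 g/mol.
M(NH3) = 14.01 + 3(1.008) = 17.034 g/mol.
n(NH4NO3) = 249.70 g / 80.052 g/mol = 3.1192 mol.
From the equation the NH4NO3:NH3 mole ratio is 1:1, so n(NH3) = 3.1192 × 1/1 = 3.1192 mol.
Mass of NH3 = 3.1192 mol × 17.034 g/mol = 53.133 g.

53.13 g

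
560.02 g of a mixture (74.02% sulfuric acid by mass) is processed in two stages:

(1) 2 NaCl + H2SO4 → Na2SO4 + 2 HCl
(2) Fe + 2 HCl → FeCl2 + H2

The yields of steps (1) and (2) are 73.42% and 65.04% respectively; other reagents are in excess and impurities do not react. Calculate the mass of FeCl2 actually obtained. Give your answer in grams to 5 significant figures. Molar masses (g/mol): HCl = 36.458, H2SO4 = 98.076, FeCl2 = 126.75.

255.82 g

Pure H2SO4 = 560.02 × 0.7402 = 414.527 g.
n(H2SO4) = 414.527 / 98.076 = 4.22659 mol.
Step 1 (H2SO4:HCl = 1:2): theoretical n(HCl) = 8.45318 mol; at 73.42% yield, n(HCl) = 6.20632 mol.
Step 2 (HCl:FeCl2 = 2:1): theoretical n(FeCl2) = 3.10316 mol, so theoretical mass = 3.10316 × 126.75 = 393.326 g.
At 65.04% yield, actual mass of FeCl2 = 393.326 × 0.6504 = 255.819 g.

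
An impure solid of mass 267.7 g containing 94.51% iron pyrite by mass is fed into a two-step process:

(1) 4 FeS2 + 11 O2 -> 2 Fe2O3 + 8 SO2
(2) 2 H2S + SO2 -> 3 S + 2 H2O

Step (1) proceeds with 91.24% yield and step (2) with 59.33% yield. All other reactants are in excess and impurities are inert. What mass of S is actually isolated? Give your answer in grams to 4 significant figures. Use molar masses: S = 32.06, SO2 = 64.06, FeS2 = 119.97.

Pure FeS2 = 267.7 × 0.9451 = 253.00 g.
n(FeS2) = 253.00 / 119.97 = 2.1089 mol.
Step 1 (FeS2:SO2 = 4:8): theoretical n(SO2) = 4.2178 mol; at 91.24% yield, n(SO2) = 3.8483 mol.
Step 2 (SO2:S = 1:3): theoretical n(S) = 11.545 mol, so theoretical mass = 11.545 × 32.06 = 370.13 g.
At 59.33% yield, actual mass of S = 370.13 × 0.5933 = 219.60 g.

219.6 g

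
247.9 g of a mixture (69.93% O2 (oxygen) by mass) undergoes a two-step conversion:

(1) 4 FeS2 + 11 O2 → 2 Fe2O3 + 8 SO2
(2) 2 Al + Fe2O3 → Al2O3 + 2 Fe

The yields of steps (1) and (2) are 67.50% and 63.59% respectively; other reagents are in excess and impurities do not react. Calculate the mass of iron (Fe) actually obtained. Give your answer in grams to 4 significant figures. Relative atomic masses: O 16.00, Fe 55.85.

47.23 g

Pure O2 = 247.9 × 0.6993 = 173.36 g.
M(O2) = 2(16.00) = 32.00 g/mol.
M(Fe) = 55.85 g/mol.
n(O2) = 173.36 / 32.00 = 5.4174 mol.
Step 1 (O2:Fe2O3 = 11:2): theoretical n(Fe2O3) = 0.98498 mol; at 67.50% yield, n(Fe2O3) = 0.66486 mol.
Step 2 (Fe2O3:Fe = 1:2): theoretical n(Fe) = 1.3297 mol, so theoretical mass = 1.3297 × 55.85 = 74.265 g.
At 63.59% yield, actual mass of Fe = 74.265 × 0.6359 = 47.225 g.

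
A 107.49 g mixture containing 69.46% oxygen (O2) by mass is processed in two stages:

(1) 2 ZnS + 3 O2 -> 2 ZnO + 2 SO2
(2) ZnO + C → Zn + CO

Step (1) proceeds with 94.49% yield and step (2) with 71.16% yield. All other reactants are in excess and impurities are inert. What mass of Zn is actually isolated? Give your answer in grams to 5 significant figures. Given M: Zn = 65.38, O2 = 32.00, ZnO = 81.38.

68.380 g

Pure O2 = 107.49 × 0.6946 = 74.6626 g.
n(O2) = 74.6626 / 32.00 = 2.33320 mol.
Step 1 (O2:ZnO = 3:2): theoretical n(ZnO) = 1.55547 mol; at 94.49% yield, n(ZnO) = 1.46976 mol.
Step 2 (ZnO:Zn = 1:1): theoretical n(Zn) = 1.46976 mol, so theoretical mass = 1.46976 × 65.38 = 96.0931 g.
At 71.16% yield, actual mass of Zn = 96.0931 × 0.7116 = 68.3799 g.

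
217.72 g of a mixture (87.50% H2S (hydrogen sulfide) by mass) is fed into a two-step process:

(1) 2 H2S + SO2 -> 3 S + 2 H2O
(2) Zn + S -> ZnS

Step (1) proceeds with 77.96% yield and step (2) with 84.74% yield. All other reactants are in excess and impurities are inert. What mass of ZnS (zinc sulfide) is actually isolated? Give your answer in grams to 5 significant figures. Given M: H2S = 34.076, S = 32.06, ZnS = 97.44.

539.82 g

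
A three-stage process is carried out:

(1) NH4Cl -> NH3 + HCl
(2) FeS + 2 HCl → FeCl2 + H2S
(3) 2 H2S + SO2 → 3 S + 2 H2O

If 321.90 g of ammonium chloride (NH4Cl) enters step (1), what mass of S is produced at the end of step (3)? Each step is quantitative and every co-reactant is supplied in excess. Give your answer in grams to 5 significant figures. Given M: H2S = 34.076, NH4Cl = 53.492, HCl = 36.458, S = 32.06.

n(NH4Cl) = 321.90 / 53.492 = 6.01772 mol.
Reaction (1): NH4Cl→HCl ratio 1:1 ⇒ n(HCl) = 6.01772 mol.
Reaction (2): HCl→H2S ratio 2:1 ⇒ n(H2S) = 3.00886 mol.
Reaction (3): H2S→S ratio 2:3 ⇒ n(S) = 4.51329 mol.
Mass of S = 4.51329 × 32.06 = 144.696 g.

144.70 g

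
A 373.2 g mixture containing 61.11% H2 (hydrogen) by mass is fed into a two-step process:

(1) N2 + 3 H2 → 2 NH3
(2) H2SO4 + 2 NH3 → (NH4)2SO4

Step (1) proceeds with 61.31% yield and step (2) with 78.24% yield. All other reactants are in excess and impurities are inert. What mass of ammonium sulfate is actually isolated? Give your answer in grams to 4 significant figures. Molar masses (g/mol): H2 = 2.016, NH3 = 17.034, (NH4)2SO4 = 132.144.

Pure H2 = 373.2 × 0.6111 = 228.06 g.
n(H2) = 228.06 / 2.016 = 113.13 mol.
Step 1 (H2:NH3 = 3:2): theoretical n(NH3) = 75.418 mol; at 61.31% yield, n(NH3) = 46.238 mol.
Step 2 (NH3:(NH4)2SO4 = 2:1): theoretical n((NH4)2SO4) = 23.119 mol, so theoretical mass = 23.119 × 132.144 = 3055.1 g.
At 78.24% yield, actual mass of (NH4)2SO4 = 3055.1 × 0.7824 = 2390.3 g.

2390 g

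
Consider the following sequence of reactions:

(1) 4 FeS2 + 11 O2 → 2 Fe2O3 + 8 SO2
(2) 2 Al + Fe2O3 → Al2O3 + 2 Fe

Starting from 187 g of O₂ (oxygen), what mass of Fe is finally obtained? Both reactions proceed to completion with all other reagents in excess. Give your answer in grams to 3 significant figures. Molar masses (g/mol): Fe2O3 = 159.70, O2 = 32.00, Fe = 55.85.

n(O2) = 187.0 / 32.00 = 5.844 mol.
Step 1 gives a 11:2 ratio of O2 to Fe2O3, so n(Fe2O3) = 1.062 mol.
In step 2 the Fe2O3:Fe ratio is 1:2, so n(Fe) = 2.125 mol.
Mass of Fe = 2.125 × 55.85 = 118.7 g.

119 g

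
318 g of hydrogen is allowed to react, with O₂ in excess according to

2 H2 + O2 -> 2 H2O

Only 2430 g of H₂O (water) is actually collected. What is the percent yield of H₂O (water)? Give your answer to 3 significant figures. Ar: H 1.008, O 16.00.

85.5 %

M(H2) = 2(1.008) = 2.016 g/mol.
M(H2O) = 2(1.008) + 16.00 = 18.016 g/mol.
n(H2) = 318.0 g / 2.016 g/mol = 157.7 mol.
From the equation the H2:H2O mole ratio is 2:2, so n(H2O) = 157.7 × 2/2 = 157.7 mol.
Mass of H2O = 157.7 mol × 18.016 g/mol = 2842 g.
This is the theoretical yield. Percent yield = 2430 g / 2842 g × 100% = 85.51%.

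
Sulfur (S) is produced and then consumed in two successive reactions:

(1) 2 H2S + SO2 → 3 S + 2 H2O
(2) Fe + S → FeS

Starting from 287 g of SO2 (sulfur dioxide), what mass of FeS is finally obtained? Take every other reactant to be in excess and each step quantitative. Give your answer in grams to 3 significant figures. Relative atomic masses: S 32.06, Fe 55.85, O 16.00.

M(SO2) = 32.06 + 2(16.00) = 64.06 g/mol.
M(FeS) = 55.85 + 32.06 = 87.91 g/mol.
n(SO2) = 287.0 / 64.06 = 4.480 mol.
Step 1 gives a 1:3 ratio of SO2 to S, so n(S) = 13.44 mol.
In step 2 the S:FeS ratio is 1:1, so n(FeS) = 13.44 mol.
Mass of FeS = 13.44 × 87.91 = 1182 g.

1180 g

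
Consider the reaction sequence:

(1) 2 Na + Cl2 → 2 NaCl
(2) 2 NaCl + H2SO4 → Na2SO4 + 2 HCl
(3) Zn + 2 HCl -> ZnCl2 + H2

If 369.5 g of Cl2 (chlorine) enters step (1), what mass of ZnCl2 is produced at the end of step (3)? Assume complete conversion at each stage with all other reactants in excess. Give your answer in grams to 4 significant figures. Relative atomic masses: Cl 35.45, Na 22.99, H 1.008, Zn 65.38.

710.2 g

M(Cl2) = 2(35.45) = 70.90 g/mol.
M(ZnCl2) = 65.38 + 2(35.45) = 136.28 g/mol.
n(Cl2) = 369.5 / 70.90 = 5.2116 mol.
Reaction (1): Cl2→NaCl ratio 1:2 ⇒ n(NaCl) = 10.423 mol.
Reaction (2): NaCl→HCl ratio 2:2 ⇒ n(HCl) = 10.423 mol.
Reaction (3): HCl→ZnCl2 ratio 2:1 ⇒ n(ZnCl2) = 5.2116 mol.
Mass of ZnCl2 = 5.2116 × 136.28 = 710.23 g.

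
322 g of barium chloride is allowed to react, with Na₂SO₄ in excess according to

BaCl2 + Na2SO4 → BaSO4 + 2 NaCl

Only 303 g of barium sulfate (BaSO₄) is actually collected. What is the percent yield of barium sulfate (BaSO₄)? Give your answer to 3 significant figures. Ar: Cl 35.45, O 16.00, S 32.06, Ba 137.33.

84.0 %

M(BaCl2) = 137.33 + 2(35.45) = 208.23 g/mol.
M(BaSO4) = 137.33 + 32.06 + 4(16.00) = 233.39 g/mol.
n(BaCl2) = 322.0 g / 208.23 g/mol = 1.546 mol.
From the equation the BaCl2:BaSO4 mole ratio is 1:1, so n(BaSO4) = 1.546 × 1/1 = 1.546 mol.
Mass of BaSO4 = 1.546 mol × 233.39 g/mol = 360.9 g.
This is the theoretical yield. Percent yield = 303 g / 360.9 g × 100% = 83.96%.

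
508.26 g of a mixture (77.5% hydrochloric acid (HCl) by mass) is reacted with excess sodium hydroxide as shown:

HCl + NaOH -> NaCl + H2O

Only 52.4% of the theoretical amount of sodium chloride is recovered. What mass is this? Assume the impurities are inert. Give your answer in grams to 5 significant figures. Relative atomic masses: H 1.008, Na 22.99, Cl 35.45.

330.85 g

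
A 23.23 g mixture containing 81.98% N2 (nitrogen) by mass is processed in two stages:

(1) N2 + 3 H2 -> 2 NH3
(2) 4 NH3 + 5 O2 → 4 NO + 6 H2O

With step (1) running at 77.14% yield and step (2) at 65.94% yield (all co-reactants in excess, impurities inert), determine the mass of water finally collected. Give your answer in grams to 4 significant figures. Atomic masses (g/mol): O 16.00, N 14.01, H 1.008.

18.69 g

Pure N2 = 23.23 × 0.8198 = 19.044 g.
M(N2) = 2(14.01) = 28.02 g/mol.
M(H2O) = 2(1.008) + 16.00 = 18.016 g/mol.
n(N2) = 19.044 / 28.02 = 0.67966 mol.
Step 1 (N2:NH3 = 1:2): theoretical n(NH3) = 1.3593 mol; at 77.14% yield, n(NH3) = 1.0486 mol.
Step 2 (NH3:H2O = 4:6): theoretical n(H2O) = 1.5729 mol, so theoretical mass = 1.5729 × 18.016 = 28.337 g.
At 65.94% yield, actual mass of H2O = 28.337 × 0.6594 = 18.685 g.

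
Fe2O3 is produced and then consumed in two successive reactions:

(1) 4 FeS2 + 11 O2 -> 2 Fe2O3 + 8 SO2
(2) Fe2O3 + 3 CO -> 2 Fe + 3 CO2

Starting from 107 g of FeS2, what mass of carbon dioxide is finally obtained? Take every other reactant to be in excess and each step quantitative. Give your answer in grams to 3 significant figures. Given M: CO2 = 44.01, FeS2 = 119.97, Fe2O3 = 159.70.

n(FeS2) = 107.0 / 119.97 = 0.8919 mol.
Step 1 gives a 4:2 ratio of FeS2 to Fe2O3, so n(Fe2O3) = 0.4459 mol.
In step 2 the Fe2O3:CO2 ratio is 1:3, so n(CO2) = 1.338 mol.
Mass of CO2 = 1.338 × 44.01 = 58.88 g.

58.9 g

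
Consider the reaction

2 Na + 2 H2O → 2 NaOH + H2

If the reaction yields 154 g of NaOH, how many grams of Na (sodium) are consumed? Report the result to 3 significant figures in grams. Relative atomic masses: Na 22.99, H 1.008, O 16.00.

88.5 g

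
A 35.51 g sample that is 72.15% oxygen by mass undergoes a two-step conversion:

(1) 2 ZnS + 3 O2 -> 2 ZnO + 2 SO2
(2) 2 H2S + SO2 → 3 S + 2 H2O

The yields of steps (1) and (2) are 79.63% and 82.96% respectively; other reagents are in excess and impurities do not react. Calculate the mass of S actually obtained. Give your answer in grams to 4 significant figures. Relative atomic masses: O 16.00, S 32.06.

33.91 g

Pure O2 = 35.51 × 0.7215 = 25.620 g.
M(O2) = 2(16.00) = 32.00 g/mol.
M(S) = 32.06 g/mol.
n(O2) = 25.620 / 32.00 = 0.80064 mol.
Step 1 (O2:SO2 = 3:2): theoretical n(SO2) = 0.53376 mol; at 79.63% yield, n(SO2) = 0.42503 mol.
Step 2 (SO2:S = 1:3): theoretical n(S) = 1.2751 mol, so theoretical mass = 1.2751 × 32.06 = 40.880 g.
At 82.96% yield, actual mass of S = 40.880 × 0.8296 = 33.914 g.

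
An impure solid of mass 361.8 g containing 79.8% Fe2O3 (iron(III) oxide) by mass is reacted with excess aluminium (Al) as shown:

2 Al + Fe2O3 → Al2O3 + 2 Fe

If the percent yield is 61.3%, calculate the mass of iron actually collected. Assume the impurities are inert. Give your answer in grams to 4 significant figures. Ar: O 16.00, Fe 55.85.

123.8 g

Pure Fe2O3 available = 361.8 g × 0.798 = 288.72 g.
M(Fe2O3) = 2(55.85) + 3(16.00) = 159.70 g/mol.
M(Fe) = 55.85 g/mol.
n(Fe2O3) = 288.72 g / 159.70 g/mol = 1.8079 mol.
From the equation the Fe2O3:Fe mole ratio is 1:2, so n(Fe) = 1.8079 × 2/1 = 3.6157 mol.
Mass of Fe = 3.6157 mol × 55.85 g/mol = 201.94 g.
Actual mass collected = 201.94 g × 0.613 = 123.79 g.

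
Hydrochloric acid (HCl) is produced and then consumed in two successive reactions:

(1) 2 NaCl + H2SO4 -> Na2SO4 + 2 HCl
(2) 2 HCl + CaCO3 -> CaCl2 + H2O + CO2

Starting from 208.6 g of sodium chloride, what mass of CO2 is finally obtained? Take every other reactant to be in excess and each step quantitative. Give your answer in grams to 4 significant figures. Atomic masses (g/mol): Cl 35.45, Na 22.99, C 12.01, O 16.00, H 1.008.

78.55 g

M(NaCl) = 22.99 + 35.45 = 58.44 g/mol.
M(CO2) = 12.01 + 2(16.00) = 44.01 g/mol.
n(NaCl) = 208.60 / 58.44 = 3.5695 mol.
Step 1 gives a 2:2 ratio of NaCl to HCl, so n(HCl) = 3.5695 mol.
In step 2 the HCl:CO2 ratio is 2:1, so n(CO2) = 1.7847 mol.
Mass of CO2 = 1.7847 × 44.01 = 78.546 g.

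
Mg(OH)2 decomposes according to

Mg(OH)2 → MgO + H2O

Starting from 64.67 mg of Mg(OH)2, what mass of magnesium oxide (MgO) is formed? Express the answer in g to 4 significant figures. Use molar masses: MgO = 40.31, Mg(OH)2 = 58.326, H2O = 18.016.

0.04469 g

Convert: 64.67 mg = 0.064670 g.
n(Mg(OH)2) = 0.064670 g / 58.326 g/mol = 0.0011088 mol.
From the equation the Mg(OH)2:MgO mole ratio is 1:1, so n(MgO) = 0.0011088 × 1/1 = 0.0011088 mol.
Mass of MgO = 0.0011088 mol × 40.31 g/mol = 0.044694 g.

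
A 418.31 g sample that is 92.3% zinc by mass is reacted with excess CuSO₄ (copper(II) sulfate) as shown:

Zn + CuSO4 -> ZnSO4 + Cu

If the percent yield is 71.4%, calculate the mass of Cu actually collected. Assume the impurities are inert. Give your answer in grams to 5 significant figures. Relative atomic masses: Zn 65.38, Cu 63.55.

267.96 g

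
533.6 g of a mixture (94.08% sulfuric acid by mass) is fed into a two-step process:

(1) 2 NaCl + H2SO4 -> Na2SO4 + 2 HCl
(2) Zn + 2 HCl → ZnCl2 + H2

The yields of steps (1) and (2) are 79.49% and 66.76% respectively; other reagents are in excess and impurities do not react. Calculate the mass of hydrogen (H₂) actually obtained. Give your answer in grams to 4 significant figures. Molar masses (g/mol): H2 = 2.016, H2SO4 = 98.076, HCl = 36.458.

5.476 g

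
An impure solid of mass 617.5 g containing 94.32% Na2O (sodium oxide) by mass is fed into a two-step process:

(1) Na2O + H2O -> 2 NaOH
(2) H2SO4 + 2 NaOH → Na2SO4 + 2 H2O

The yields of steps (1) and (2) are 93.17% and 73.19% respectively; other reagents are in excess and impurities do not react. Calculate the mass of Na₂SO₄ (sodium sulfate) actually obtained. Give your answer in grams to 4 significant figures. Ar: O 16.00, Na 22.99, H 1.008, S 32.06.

910.2 g

Pure Na2O = 617.5 × 0.9432 = 582.43 g.
M(Na2O) = 2(22.99) + 16.00 = 61.98 g/mol.
M(Na2SO4) = 2(22.99) + 32.06 + 4(16.00) = 142.04 g/mol.
n(Na2O) = 582.43 / 61.98 = 9.3970 mol.
Step 1 (Na2O:NaOH = 1:2): theoretical n(NaOH) = 18.794 mol; at 93.17% yield, n(NaOH) = 17.510 mol.
Step 2 (NaOH:Na2SO4 = 2:1): theoretical n(Na2SO4) = 8.7552 mol, so theoretical mass = 8.7552 × 142.04 = 1243.6 g.
At 73.19% yield, actual mass of Na2SO4 = 1243.6 × 0.7319 = 910.18 g.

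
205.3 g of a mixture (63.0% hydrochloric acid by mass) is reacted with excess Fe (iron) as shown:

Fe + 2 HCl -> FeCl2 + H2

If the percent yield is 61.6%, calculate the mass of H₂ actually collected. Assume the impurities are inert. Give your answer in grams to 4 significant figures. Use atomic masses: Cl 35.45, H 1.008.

2.203 g

Pure HCl available = 205.3 g × 0.630 = 129.34 g.
M(HCl) = 1.008 + 35.45 = 36.458 g/mol.
M(H2) = 2(1.008) = 2.016 g/mol.
n(HCl) = 129.34 g / 36.458 g/mol = 3.5476 mol.
From the equation the HCl:H2 mole ratio is 2:1, so n(H2) = 3.5476 × 1/2 = 1.7738 mol.
Mass of H2 = 1.7738 mol × 2.016 g/mol = 3.5760 g.
Actual mass collected = 3.5760 g × 0.616 = 2.2028 g.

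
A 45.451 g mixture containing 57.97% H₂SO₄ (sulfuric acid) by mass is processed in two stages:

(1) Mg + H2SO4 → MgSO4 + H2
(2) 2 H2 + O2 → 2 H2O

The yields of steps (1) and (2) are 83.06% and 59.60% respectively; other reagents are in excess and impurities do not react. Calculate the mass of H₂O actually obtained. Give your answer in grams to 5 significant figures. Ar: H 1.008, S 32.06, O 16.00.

Pure H2SO4 = 45.451 × 0.5797 = 26.3479 g.
M(H2SO4) = 2(1.008) + 32.06 + 4(16.00) = 98.076 g/mol.
M(H2O) = 2(1.008) + 16.00 = 18.016 g/mol.
n(H2SO4) = 26.3479 / 98.076 = 0.268648 mol.
Step 1 (H2SO4:H2 = 1:1): theoretical n(H2) = 0.268648 mol; at 83.06% yield, n(H2) = 0.223139 mol.
Step 2 (H2:H2O = 2:2): theoretical n(H2O) = 0.223139 mol, so theoretical mass = 0.223139 × 18.016 = 4.02008 g.
At 59.60% yield, actual mass of H2O = 4.02008 × 0.5960 = 2.39597 g.

2.3960 g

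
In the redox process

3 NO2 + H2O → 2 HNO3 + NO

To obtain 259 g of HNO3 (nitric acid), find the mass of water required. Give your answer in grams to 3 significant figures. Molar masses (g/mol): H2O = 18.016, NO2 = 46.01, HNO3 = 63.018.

n(HNO3) = 259.0 g / 63.018 g/mol = 4.110 mol.
From the equation the HNO3:H2O mole ratio is 2:1, so n(H2O) = 4.110 × 1/2 = 2.055 mol.
Mass of H2O = 2.055 mol × 18.016 g/mol = 37.02 g.

37.0 g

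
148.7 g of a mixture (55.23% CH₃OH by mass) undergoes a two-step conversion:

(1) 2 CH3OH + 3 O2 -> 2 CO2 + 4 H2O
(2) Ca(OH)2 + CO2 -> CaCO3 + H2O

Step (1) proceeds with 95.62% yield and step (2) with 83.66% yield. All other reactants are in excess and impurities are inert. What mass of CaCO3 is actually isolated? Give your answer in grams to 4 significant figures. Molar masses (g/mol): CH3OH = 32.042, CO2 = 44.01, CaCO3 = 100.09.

205.2 g

Pure CH3OH = 148.7 × 0.5523 = 82.127 g.
n(CH3OH) = 82.127 / 32.042 = 2.5631 mol.
Step 1 (CH3OH:CO2 = 2:2): theoretical n(CO2) = 2.5631 mol; at 95.62% yield, n(CO2) = 2.4508 mol.
Step 2 (CO2:CaCO3 = 1:1): theoretical n(CaCO3) = 2.4508 mol, so theoretical mass = 2.4508 × 100.09 = 245.30 g.
At 83.66% yield, actual mass of CaCO3 = 245.30 × 0.8366 = 205.22 g.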